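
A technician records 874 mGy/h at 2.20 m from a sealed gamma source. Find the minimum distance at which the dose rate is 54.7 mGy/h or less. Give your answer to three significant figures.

Applying the 1/r² law, d₂ = d₁·√(I₁/I₂).
I₁/I₂ = 874/54.7 = 15.98, so d₂ = 2.20 × √15.98 = 8.794 m.

8.79 m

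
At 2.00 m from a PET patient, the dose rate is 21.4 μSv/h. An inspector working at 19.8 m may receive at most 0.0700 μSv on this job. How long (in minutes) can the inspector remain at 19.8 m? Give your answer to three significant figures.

19.2 min

By the inverse-square law, rate at 19.8 m:
21.4 × (2.00/19.8)² = 21.4 × 0.01020 = 0.2183 μSv/h.
Stay time = 0.0700 μSv ÷ 0.2183 μSv/h = 0.3207 h = 19.24 min.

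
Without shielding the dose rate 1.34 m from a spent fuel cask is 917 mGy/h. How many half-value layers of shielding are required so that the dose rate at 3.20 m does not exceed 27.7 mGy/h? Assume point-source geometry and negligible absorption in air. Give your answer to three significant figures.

At 3.20 m, distance alone gives 917 × (1.34/3.20)² = 917 × 0.1754 = 160.8 mGy/h.
Further attenuation needed: 160.8/27.7 = 5.805.
n = log₂(5.805) = 2.537 half-value layers.

2.54 half-value layers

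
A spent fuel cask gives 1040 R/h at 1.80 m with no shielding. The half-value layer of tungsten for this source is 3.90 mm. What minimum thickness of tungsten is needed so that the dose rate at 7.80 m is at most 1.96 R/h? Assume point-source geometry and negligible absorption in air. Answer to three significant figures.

At 7.80 m, distance alone gives 1040 × (1.80/7.80)² = 1040 × 0.05325 = 55.38 R/h.
Further attenuation needed: 55.38/1.96 = 28.26.
n = log₂(28.26) = 4.821 half-value layers.
Thickness = 4.821 × 3.90 mm = 18.80 mm.

18.8 mm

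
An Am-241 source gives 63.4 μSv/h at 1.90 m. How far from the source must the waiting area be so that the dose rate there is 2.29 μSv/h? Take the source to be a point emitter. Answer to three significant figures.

Since intensity falls as 1/r², d₂ = d₁·√(I₁/I₂).
I₁/I₂ = 63.4/2.29 = 27.69, so d₂ = 1.90 × √27.69 = 9.998 m.

10.0 m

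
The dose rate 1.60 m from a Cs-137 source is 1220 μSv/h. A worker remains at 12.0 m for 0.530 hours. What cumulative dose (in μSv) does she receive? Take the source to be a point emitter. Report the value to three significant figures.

Applying the 1/r² law, rate at 12.0 m:
(1.60/12.0)² = 0.01778, so 1220 × 0.01778 = 21.69 μSv/h.
Dose = rate × time = 21.69 μSv/h × 0.5300 h = 11.50 μSv.

11.5 μSv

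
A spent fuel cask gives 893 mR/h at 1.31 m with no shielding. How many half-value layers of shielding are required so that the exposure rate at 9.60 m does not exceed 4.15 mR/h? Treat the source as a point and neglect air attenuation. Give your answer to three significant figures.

At 9.60 m, distance alone gives (1.31/9.60)² = 0.01862, so 893 × 0.01862 = 16.63 mR/h.
Further attenuation needed: 16.63/4.15 = 4.007.
n = log₂(4.007) = 2.003 half-value layers.

2.00 half-value layers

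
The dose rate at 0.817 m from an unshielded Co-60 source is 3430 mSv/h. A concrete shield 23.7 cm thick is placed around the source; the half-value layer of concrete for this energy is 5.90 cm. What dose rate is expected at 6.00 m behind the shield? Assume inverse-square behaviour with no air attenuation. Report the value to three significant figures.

3.93 mSv/h

Distance alone: (0.817/6.00)² = 0.01854, so 3430 × 0.01854 = 63.59 mSv/h.
Shield: 23.7/5.90 = 4.017 half-value layers → attenuation 2^(−4.017) = 0.06177.
Combined: 63.59 × 0.06177 = 3.928 mSv/h.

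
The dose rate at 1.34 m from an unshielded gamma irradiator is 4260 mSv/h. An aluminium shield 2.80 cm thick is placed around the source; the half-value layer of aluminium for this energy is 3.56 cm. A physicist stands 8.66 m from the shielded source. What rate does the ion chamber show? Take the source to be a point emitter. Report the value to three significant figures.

Distance alone: 4260 × (1.34/8.66)² = 4260 × 0.02394 = 102.0 mSv/h.
Shield: 2.80/3.56 = 0.7865 half-value layers → attenuation 2^(−0.7865) = 0.5797.
Combined: 102.0 × 0.5797 = 59.13 mSv/h.

59.1 mSv/h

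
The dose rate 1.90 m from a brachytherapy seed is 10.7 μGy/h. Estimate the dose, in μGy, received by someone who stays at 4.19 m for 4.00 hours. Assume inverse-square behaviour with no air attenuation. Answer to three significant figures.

8.80 μGy

Using I₁d₁² = I₂d₂², rate at 4.19 m:
10.7 × (1.90/4.19)² = 10.7 × 0.2056 = 2.200 μGy/h.
Dose = rate × time = 2.200 μGy/h × 4.000 h = 8.800 μGy.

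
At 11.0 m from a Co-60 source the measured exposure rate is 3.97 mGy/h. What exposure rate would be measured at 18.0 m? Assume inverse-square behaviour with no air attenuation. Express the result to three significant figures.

Intensity scales as (d₁/d₂)², so scaling from 11.0 m to 18.0 m:
3.97 × (11.0/18.0)² = 3.97 × 0.3735 = 1.483 mGy/h.

1.48 mGy/h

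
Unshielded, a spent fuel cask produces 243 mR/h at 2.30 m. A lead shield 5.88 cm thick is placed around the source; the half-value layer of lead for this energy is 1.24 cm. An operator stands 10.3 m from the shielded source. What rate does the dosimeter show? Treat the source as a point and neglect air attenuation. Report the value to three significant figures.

Distance alone: 243 × (2.30/10.3)² = 243 × 0.04986 = 12.12 mR/h.
Shield: 5.88/1.24 = 4.742 half-value layers → attenuation 2^(−4.742) = 0.03737.
Combined: 12.12 × 0.03737 = 0.4529 mR/h.

0.453 mR/h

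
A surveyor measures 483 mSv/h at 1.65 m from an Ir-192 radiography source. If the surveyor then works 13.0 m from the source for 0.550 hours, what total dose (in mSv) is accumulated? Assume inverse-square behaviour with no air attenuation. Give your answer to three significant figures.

By the inverse-square law, rate at 13.0 m:
(1.65/13.0)² = 0.01611, so 483 × 0.01611 = 7.781 mSv/h.
Dose = rate × time = 7.781 mSv/h × 0.5500 h = 4.280 mSv.

4.28 mSv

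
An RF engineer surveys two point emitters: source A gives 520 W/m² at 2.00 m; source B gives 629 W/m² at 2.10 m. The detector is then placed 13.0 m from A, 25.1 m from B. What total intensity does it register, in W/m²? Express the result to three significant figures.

16.7 W/m²

By superposition, sum each source's inverse-square contribution:
A: 520 × (2.00/13.0)² = 12.31 W/m²
B: 629 × (2.10/25.1)² = 4.403 W/m²
Total = 12.31 + 4.403 = 16.71 W/m².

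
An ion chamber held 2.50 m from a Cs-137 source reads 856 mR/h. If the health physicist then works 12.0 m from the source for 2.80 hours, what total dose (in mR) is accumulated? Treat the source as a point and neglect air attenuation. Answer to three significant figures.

104 mR

Intensity scales as (d₁/d₂)², so rate at 12.0 m:
(2.50/12.0)² = 0.04340, so 856 × 0.04340 = 37.15 mR/h.
Dose = rate × time = 37.15 mR/h × 2.800 h = 104.0 mR.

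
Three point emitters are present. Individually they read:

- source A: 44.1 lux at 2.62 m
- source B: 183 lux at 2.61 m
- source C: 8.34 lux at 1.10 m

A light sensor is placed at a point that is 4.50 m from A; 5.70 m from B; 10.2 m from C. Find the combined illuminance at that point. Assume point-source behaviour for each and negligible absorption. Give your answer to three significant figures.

53.4 lux

Each source contributes Iᵢ·(dᵢ/rᵢ)²; contributions add.
A: 44.1 × (2.62/4.50)² = 14.95 lux
B: 183 × (2.61/5.70)² = 38.37 lux
C: 8.34 × (1.10/10.2)² = 0.09700 lux
Total = 14.95 + 38.37 + 0.09700 = 53.42 lux.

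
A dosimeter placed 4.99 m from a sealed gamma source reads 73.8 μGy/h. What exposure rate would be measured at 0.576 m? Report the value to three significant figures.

Since intensity falls as 1/r², scaling from 4.99 m to 0.576 m:
(4.99/0.576)² = 75.05, so 73.8 × 75.05 = 5539 μGy/h.

5540 μGy/h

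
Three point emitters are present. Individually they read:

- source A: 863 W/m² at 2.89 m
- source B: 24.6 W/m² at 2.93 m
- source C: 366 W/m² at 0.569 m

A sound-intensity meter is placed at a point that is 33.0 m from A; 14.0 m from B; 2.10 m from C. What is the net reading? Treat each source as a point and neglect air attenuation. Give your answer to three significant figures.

34.6 W/m²

Each source contributes Iᵢ·(dᵢ/rᵢ)²; contributions add.
A: 863 × (2.89/33.0)² = 6.619 W/m²
B: 24.6 × (2.93/14.0)² = 1.077 W/m²
C: 366 × (0.569/2.10)² = 26.87 W/m²
Total = 6.619 + 1.077 + 26.87 = 34.57 W/m².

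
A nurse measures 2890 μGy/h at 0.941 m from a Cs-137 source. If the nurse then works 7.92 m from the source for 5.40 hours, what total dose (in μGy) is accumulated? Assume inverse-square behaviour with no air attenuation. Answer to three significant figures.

Applying the 1/r² law, rate at 7.92 m:
2890 × (0.941/7.92)² = 2890 × 0.01412 = 40.81 μGy/h.
Dose = rate × time = 40.81 μGy/h × 5.400 h = 220.4 μGy.

220 μGy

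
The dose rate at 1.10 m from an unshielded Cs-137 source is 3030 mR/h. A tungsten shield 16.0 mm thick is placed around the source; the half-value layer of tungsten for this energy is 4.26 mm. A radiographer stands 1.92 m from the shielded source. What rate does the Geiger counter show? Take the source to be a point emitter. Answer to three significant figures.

73.6 mR/h

Distance alone: 3030 × (1.10/1.92)² = 3030 × 0.3282 = 994.4 mR/h.
Shield: 16.0/4.26 = 3.756 half-value layers → attenuation 2^(−3.756) = 0.07402.
Combined: 994.4 × 0.07402 = 73.61 mR/h.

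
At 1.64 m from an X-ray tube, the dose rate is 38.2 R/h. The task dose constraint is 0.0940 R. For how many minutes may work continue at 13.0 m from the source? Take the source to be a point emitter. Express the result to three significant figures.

9.28 min

Applying the 1/r² law, rate at 13.0 m:
38.2 × (1.64/13.0)² = 38.2 × 0.01591 = 0.6078 R/h.
Stay time = 0.0940 R ÷ 0.6078 R/h = 0.1547 h = 9.282 min.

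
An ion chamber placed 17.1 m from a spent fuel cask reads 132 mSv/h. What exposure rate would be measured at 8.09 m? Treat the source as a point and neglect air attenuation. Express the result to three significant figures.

Using I₁d₁² = I₂d₂², scaling from 17.1 m to 8.09 m:
(17.1/8.09)² = 4.468, so 132 × 4.468 = 589.8 mSv/h.

590 mSv/h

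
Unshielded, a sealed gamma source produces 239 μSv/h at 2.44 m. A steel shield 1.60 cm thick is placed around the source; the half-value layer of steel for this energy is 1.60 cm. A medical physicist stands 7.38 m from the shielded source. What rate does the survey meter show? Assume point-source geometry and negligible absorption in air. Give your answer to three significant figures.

13.1 μSv/h

Distance alone: 239 × (2.44/7.38)² = 239 × 0.1093 = 26.12 μSv/h.
Shield: 1.60/1.60 = 1.000 half-value layers → attenuation 2^(−1.000) = 0.5000.
Combined: 26.12 × 0.5000 = 13.06 μSv/h.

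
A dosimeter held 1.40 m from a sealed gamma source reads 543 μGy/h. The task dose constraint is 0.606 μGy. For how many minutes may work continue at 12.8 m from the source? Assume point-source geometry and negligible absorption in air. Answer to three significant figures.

Since intensity falls as 1/r², rate at 12.8 m:
543 × (1.40/12.8)² = 543 × 0.01196 = 6.494 μGy/h.
Stay time = 0.606 μGy ÷ 6.494 μGy/h = 0.09332 h = 5.599 min.

5.60 min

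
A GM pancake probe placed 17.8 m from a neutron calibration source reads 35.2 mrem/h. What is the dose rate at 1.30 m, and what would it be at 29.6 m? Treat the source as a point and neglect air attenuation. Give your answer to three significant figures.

Intensity scales as (d₁/d₂)², so
At 1.30 m: 35.2 × (17.8/1.30)² = 35.2 × 187.5 = 6600 mrem/h
At 29.6 m: (1.30/29.6)² = 0.001929, so 6600 × 0.001929 = 12.73 mrem/h.

6600 mrem/h; 12.7 mrem/h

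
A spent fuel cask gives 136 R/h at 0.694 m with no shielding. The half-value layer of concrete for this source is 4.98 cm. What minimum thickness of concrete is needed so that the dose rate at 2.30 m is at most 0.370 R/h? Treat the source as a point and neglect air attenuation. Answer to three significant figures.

25.2 cm

At 2.30 m, distance alone gives (0.694/2.30)² = 0.09105, so 136 × 0.09105 = 12.38 R/h.
Further attenuation needed: 12.38/0.370 = 33.46.
n = log₂(33.46) = 5.064 half-value layers.
Thickness = 5.064 × 4.98 cm = 25.22 cm.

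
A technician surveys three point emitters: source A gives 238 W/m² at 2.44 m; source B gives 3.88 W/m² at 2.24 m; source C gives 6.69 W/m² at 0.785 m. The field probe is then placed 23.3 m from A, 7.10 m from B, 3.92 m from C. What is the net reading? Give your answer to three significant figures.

3.26 W/m²

By superposition, sum each source's inverse-square contribution:
A: 238 × (2.44/23.3)² = 2.610 W/m²
B: 3.88 × (2.24/7.10)² = 0.3862 W/m²
C: 6.69 × (0.785/3.92)² = 0.2683 W/m²
Total = 2.610 + 0.3862 + 0.2683 = 3.264 W/m².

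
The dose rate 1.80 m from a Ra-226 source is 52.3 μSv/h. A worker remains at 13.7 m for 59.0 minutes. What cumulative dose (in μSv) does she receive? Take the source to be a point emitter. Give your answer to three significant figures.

Since intensity falls as 1/r², rate at 13.7 m:
52.3 × (1.80/13.7)² = 52.3 × 0.01726 = 0.9027 μSv/h.
Dose = rate × time = 0.9027 μSv/h × 0.9833 h = 0.8876 μSv.

0.888 μSv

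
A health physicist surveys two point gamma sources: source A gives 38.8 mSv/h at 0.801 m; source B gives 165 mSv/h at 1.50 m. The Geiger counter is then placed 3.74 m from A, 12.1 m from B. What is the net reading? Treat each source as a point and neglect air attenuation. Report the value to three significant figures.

By superposition, sum each source's inverse-square contribution:
A: 38.8 × (0.801/3.74)² = 1.780 mSv/h
B: 165 × (1.50/12.1)² = 2.536 mSv/h
Total = 1.780 + 2.536 = 4.316 mSv/h.

4.32 mSv/h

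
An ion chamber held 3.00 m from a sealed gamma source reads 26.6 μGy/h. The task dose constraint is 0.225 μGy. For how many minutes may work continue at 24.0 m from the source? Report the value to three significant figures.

32.5 min

Intensity scales as (d₁/d₂)², so rate at 24.0 m:
26.6 × (3.00/24.0)² = 26.6 × 0.01562 = 0.4155 μGy/h.
Stay time = 0.225 μGy ÷ 0.4155 μGy/h = 0.5415 h = 32.49 min.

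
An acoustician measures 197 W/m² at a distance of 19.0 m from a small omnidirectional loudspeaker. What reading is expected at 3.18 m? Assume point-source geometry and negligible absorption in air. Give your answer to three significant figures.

7030 W/m²

Applying the 1/r² law, the rate at 3.18 m is
(19.0/3.18)² = 35.70, so 197 × 35.70 = 7033 W/m².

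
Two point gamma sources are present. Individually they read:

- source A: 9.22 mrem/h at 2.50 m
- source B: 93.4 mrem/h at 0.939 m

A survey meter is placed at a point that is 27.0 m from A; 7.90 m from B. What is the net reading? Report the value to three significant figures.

1.40 mrem/h

By superposition, sum each source's inverse-square contribution:
A: 9.22 × (2.50/27.0)² = 0.07905 mrem/h
B: 93.4 × (0.939/7.90)² = 1.320 mrem/h
Total = 0.07905 + 1.320 = 1.399 mrem/h.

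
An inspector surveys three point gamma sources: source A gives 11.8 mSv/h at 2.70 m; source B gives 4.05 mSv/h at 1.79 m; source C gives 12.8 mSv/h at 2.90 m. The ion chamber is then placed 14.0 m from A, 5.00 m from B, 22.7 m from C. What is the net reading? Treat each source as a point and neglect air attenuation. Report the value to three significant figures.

1.17 mSv/h

By superposition, sum each source's inverse-square contribution:
A: 11.8 × (2.70/14.0)² = 0.4389 mSv/h
B: 4.05 × (1.79/5.00)² = 0.5191 mSv/h
C: 12.8 × (2.90/22.7)² = 0.2089 mSv/h
Total = 0.4389 + 0.5191 + 0.2089 = 1.167 mSv/h.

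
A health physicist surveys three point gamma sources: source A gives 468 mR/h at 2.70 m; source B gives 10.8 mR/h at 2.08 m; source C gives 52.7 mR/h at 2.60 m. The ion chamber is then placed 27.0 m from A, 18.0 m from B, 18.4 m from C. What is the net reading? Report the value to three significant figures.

By superposition, sum each source's inverse-square contribution:
A: 468 × (2.70/27.0)² = 4.680 mR/h
B: 10.8 × (2.08/18.0)² = 0.1442 mR/h
C: 52.7 × (2.60/18.4)² = 1.052 mR/h
Total = 4.680 + 0.1442 + 1.052 = 5.876 mR/h.

5.88 mR/h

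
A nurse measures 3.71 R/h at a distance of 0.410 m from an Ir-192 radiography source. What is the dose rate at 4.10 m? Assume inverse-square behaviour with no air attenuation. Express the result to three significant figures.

Using I₁d₁² = I₂d₂², the rate at 4.10 m is
3.71 × (0.410/4.10)² = 3.71 × 0.01000 = 0.03710 R/h.

0.0371 R/h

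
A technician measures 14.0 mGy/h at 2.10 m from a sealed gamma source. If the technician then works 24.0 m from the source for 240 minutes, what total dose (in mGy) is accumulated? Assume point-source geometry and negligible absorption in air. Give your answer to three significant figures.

By the inverse-square law, rate at 24.0 m:
(2.10/24.0)² = 0.007656, so 14.0 × 0.007656 = 0.1072 mGy/h.
Dose = rate × time = 0.1072 mGy/h × 4.000 h = 0.4288 mGy.

0.429 mGy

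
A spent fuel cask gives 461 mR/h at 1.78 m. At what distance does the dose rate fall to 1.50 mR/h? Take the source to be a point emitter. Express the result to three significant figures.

Applying the 1/r² law, d₂ = d₁·√(I₁/I₂).
I₁/I₂ = 461/1.50 = 307.3, so d₂ = 1.78 × √307.3 = 31.20 m.

31.2 m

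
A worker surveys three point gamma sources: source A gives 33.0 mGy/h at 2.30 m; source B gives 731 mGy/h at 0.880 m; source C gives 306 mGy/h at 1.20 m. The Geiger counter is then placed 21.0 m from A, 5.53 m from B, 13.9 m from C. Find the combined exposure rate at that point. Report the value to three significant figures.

By superposition, sum each source's inverse-square contribution:
A: 33.0 × (2.30/21.0)² = 0.3959 mGy/h
B: 731 × (0.880/5.53)² = 18.51 mGy/h
C: 306 × (1.20/13.9)² = 2.281 mGy/h
Total = 0.3959 + 18.51 + 2.281 = 21.19 mGy/h.

21.2 mGy/h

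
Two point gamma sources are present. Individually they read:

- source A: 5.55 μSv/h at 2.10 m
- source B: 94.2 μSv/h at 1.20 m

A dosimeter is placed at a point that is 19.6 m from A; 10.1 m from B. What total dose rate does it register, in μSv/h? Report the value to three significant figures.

By superposition, sum each source's inverse-square contribution:
A: 5.55 × (2.10/19.6)² = 0.06371 μSv/h
B: 94.2 × (1.20/10.1)² = 1.330 μSv/h
Total = 0.06371 + 1.330 = 1.394 μSv/h.

1.39 μSv/h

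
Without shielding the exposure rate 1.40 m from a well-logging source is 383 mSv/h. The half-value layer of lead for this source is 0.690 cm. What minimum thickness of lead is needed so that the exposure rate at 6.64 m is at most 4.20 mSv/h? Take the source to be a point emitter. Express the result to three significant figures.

1.39 cm

At 6.64 m, distance alone gives (1.40/6.64)² = 0.04445, so 383 × 0.04445 = 17.02 mSv/h.
Further attenuation needed: 17.02/4.20 = 4.052.
n = log₂(4.052) = 2.019 half-value layers.
Thickness = 2.019 × 0.690 cm = 1.393 cm.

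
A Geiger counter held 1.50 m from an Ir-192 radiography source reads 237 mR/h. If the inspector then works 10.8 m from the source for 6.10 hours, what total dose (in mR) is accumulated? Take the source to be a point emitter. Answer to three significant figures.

Using I₁d₁² = I₂d₂², rate at 10.8 m:
(1.50/10.8)² = 0.01929, so 237 × 0.01929 = 4.572 mR/h.
Dose = rate × time = 4.572 mR/h × 6.100 h = 27.89 mR.

27.9 mR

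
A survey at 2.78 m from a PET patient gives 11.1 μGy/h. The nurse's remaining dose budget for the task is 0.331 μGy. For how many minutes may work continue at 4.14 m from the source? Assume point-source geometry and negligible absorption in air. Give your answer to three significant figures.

3.97 min

By the inverse-square law, rate at 4.14 m:
11.1 × (2.78/4.14)² = 11.1 × 0.4509 = 5.005 μGy/h.
Stay time = 0.331 μGy ÷ 5.005 μGy/h = 0.06613 h = 3.968 min.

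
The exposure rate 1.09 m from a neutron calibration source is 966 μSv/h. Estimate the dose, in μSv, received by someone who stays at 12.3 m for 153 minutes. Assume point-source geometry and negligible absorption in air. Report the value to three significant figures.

By the inverse-square law, rate at 12.3 m:
(1.09/12.3)² = 0.007853, so 966 × 0.007853 = 7.586 μSv/h.
Dose = rate × time = 7.586 μSv/h × 2.550 h = 19.34 μSv.

19.3 μSv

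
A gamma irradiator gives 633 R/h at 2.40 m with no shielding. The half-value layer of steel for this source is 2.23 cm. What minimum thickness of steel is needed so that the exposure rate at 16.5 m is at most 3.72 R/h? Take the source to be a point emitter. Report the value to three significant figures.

At 16.5 m, distance alone gives (2.40/16.5)² = 0.02116, so 633 × 0.02116 = 13.39 R/h.
Further attenuation needed: 13.39/3.72 = 3.599.
n = log₂(3.599) = 1.848 half-value layers.
Thickness = 1.848 × 2.23 cm = 4.121 cm.

4.12 cm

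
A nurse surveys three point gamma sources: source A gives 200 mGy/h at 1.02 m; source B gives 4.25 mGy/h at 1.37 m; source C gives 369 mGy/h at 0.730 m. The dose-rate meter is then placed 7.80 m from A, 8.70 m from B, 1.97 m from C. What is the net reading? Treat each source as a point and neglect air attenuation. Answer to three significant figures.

Each source contributes Iᵢ·(dᵢ/rᵢ)²; contributions add.
A: 200 × (1.02/7.80)² = 3.420 mGy/h
B: 4.25 × (1.37/8.70)² = 0.1054 mGy/h
C: 369 × (0.730/1.97)² = 50.67 mGy/h
Total = 3.420 + 0.1054 + 50.67 = 54.20 mGy/h.

54.2 mGy/h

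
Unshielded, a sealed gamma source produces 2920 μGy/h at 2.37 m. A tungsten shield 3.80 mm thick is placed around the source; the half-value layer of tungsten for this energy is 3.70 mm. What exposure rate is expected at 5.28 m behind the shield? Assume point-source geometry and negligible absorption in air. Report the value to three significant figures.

289 μGy/h

Distance alone: (2.37/5.28)² = 0.2015, so 2920 × 0.2015 = 588.4 μGy/h.
Shield: 3.80/3.70 = 1.027 half-value layers → attenuation 2^(−1.027) = 0.4907.
Combined: 588.4 × 0.4907 = 288.7 μGy/h.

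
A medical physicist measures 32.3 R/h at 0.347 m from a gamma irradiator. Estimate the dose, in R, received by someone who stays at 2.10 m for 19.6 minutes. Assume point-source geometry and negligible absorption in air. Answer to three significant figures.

0.288 R

By the inverse-square law, rate at 2.10 m:
32.3 × (0.347/2.10)² = 32.3 × 0.02730 = 0.8818 R/h.
Dose = rate × time = 0.8818 R/h × 0.3267 h = 0.2881 R.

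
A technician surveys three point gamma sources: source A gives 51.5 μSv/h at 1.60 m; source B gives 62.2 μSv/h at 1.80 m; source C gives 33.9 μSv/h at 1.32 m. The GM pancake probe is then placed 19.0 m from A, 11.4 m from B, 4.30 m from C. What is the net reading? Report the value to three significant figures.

By superposition, sum each source's inverse-square contribution:
A: 51.5 × (1.60/19.0)² = 0.3652 μSv/h
B: 62.2 × (1.80/11.4)² = 1.551 μSv/h
C: 33.9 × (1.32/4.30)² = 3.195 μSv/h
Total = 0.3652 + 1.551 + 3.195 = 5.111 μSv/h.

5.11 μSv/h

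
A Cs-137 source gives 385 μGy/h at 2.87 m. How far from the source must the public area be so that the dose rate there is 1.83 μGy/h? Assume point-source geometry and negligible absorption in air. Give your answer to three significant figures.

41.6 m

By the inverse-square law, d₂ = d₁·√(I₁/I₂).
I₁/I₂ = 385/1.83 = 210.4, so d₂ = 2.87 × √210.4 = 41.63 m.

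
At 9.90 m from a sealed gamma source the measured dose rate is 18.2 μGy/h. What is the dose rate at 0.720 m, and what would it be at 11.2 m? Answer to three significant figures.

Intensity scales as (d₁/d₂)², so
At 0.720 m: (9.90/0.720)² = 189.1, so 18.2 × 189.1 = 3442 μGy/h
At 11.2 m: (0.720/11.2)² = 0.004133, so 3442 × 0.004133 = 14.23 μGy/h.

3440 μGy/h; 14.2 μGy/h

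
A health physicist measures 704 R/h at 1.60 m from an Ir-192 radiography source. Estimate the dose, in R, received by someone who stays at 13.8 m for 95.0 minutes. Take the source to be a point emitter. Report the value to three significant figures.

15.0 R

Intensity scales as (d₁/d₂)², so rate at 13.8 m:
(1.60/13.8)² = 0.01344, so 704 × 0.01344 = 9.462 R/h.
Dose = rate × time = 9.462 R/h × 1.583 h = 14.98 R.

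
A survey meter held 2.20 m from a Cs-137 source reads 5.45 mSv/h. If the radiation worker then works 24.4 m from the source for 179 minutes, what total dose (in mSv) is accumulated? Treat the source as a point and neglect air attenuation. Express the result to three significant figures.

0.132 mSv

Since intensity falls as 1/r², rate at 24.4 m:
(2.20/24.4)² = 0.008130, so 5.45 × 0.008130 = 0.04431 mSv/h.
Dose = rate × time = 0.04431 mSv/h × 2.983 h = 0.1322 mSv.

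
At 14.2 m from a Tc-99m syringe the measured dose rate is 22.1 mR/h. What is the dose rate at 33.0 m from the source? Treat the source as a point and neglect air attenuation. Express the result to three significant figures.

By the inverse-square law, scaling from 14.2 m to 33.0 m:
(14.2/33.0)² = 0.1852, so 22.1 × 0.1852 = 4.093 mR/h.

4.09 mR/h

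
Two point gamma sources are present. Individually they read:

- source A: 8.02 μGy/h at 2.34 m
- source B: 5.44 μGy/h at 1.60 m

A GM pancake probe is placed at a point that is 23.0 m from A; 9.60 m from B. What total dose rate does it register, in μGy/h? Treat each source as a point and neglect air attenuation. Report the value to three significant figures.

0.234 μGy/h

Each source contributes Iᵢ·(dᵢ/rᵢ)²; contributions add.
A: 8.02 × (2.34/23.0)² = 0.08301 μGy/h
B: 5.44 × (1.60/9.60)² = 0.1511 μGy/h
Total = 0.08301 + 0.1511 = 0.2341 μGy/h.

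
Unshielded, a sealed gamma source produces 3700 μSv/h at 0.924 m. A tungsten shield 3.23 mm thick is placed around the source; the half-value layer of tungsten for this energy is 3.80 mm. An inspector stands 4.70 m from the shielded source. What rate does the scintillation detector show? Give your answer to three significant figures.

79.3 μSv/h

Distance alone: 3700 × (0.924/4.70)² = 3700 × 0.03865 = 143.0 μSv/h.
Shield: 3.23/3.80 = 0.8500 half-value layers → attenuation 2^(−0.8500) = 0.5548.
Combined: 143.0 × 0.5548 = 79.34 μSv/h.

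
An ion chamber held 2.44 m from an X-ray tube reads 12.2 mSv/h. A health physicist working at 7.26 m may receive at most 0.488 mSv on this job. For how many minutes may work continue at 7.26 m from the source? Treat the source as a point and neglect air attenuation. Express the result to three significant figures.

Since intensity falls as 1/r², rate at 7.26 m:
12.2 × (2.44/7.26)² = 12.2 × 0.1130 = 1.379 mSv/h.
Stay time = 0.488 mSv ÷ 1.379 mSv/h = 0.3539 h = 21.23 min.

21.2 min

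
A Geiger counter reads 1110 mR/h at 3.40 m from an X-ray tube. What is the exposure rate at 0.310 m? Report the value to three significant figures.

134000 mR/h

Using I₁d₁² = I₂d₂², the rate at 0.310 m is
(3.40/0.310)² = 120.3, so 1110 × 120.3 = 133500 mR/h.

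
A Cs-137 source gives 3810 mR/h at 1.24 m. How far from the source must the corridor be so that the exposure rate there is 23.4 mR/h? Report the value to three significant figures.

Using I₁d₁² = I₂d₂², d₂ = d₁·√(I₁/I₂).
I₁/I₂ = 3810/23.4 = 162.8, so d₂ = 1.24 × √162.8 = 15.82 m.

15.8 m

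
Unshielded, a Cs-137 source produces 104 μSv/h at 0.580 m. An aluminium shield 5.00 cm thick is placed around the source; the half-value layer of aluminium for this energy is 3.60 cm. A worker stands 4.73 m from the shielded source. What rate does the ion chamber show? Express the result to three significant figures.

Distance alone: (0.580/4.73)² = 0.01504, so 104 × 0.01504 = 1.564 μSv/h.
Shield: 5.00/3.60 = 1.389 half-value layers → attenuation 2^(−1.389) = 0.3818.
Combined: 1.564 × 0.3818 = 0.5971 μSv/h.

0.597 μSv/h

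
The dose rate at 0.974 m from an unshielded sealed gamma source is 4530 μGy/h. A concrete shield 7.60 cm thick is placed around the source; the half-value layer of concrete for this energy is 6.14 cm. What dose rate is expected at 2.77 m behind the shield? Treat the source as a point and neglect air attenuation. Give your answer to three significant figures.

237 μGy/h

Distance alone: (0.974/2.77)² = 0.1236, so 4530 × 0.1236 = 559.9 μGy/h.
Shield: 7.60/6.14 = 1.238 half-value layers → attenuation 2^(−1.238) = 0.4240.
Combined: 559.9 × 0.4240 = 237.4 μGy/h.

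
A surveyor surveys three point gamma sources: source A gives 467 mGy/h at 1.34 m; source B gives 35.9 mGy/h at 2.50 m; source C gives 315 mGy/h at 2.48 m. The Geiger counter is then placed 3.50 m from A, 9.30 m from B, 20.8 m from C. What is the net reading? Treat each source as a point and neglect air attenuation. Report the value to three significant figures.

75.5 mGy/h

By superposition, sum each source's inverse-square contribution:
A: 467 × (1.34/3.50)² = 68.45 mGy/h
B: 35.9 × (2.50/9.30)² = 2.594 mGy/h
C: 315 × (2.48/20.8)² = 4.478 mGy/h
Total = 68.45 + 2.594 + 4.478 = 75.52 mGy/h.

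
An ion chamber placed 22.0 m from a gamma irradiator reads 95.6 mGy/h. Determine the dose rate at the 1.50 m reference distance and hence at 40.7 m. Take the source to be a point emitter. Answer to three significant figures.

Applying the 1/r² law,
At 1.50 m: (22.0/1.50)² = 215.1, so 95.6 × 215.1 = 20560 mGy/h
At 40.7 m: (1.50/40.7)² = 0.001358, so 20560 × 0.001358 = 27.92 mGy/h.

20600 mGy/h; 27.9 mGy/h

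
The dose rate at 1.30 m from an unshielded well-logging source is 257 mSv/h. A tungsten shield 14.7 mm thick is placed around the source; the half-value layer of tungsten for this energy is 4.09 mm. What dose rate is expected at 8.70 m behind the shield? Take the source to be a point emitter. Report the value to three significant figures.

Distance alone: 257 × (1.30/8.70)² = 257 × 0.02233 = 5.739 mSv/h.
Shield: 14.7/4.09 = 3.594 half-value layers → attenuation 2^(−3.594) = 0.08281.
Combined: 5.739 × 0.08281 = 0.4752 mSv/h.

0.475 mSv/h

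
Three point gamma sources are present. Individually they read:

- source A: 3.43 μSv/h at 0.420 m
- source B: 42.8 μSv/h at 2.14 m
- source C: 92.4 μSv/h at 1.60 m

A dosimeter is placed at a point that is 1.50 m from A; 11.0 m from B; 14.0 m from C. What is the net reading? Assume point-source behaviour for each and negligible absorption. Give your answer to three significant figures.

3.10 μSv/h

Each source contributes Iᵢ·(dᵢ/rᵢ)²; contributions add.
A: 3.43 × (0.420/1.50)² = 0.2689 μSv/h
B: 42.8 × (2.14/11.0)² = 1.620 μSv/h
C: 92.4 × (1.60/14.0)² = 1.207 μSv/h
Total = 0.2689 + 1.620 + 1.207 = 3.096 μSv/h.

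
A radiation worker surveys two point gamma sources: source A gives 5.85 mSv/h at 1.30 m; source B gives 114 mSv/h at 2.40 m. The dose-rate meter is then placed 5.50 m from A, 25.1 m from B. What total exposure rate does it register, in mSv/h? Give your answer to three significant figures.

Each source contributes Iᵢ·(dᵢ/rᵢ)²; contributions add.
A: 5.85 × (1.30/5.50)² = 0.3268 mSv/h
B: 114 × (2.40/25.1)² = 1.042 mSv/h
Total = 0.3268 + 1.042 = 1.369 mSv/h.

1.37 mSv/h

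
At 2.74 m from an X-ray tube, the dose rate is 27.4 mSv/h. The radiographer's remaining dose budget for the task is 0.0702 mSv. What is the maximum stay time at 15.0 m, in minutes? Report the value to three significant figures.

Applying the 1/r² law, rate at 15.0 m:
27.4 × (2.74/15.0)² = 27.4 × 0.03337 = 0.9143 mSv/h.
Stay time = 0.0702 mSv ÷ 0.9143 mSv/h = 0.07678 h = 4.607 min.

4.61 min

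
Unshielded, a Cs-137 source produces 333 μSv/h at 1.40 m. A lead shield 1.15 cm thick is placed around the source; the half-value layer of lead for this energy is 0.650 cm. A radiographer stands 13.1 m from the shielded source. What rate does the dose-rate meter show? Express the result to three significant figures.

1.12 μSv/h

Distance alone: 333 × (1.40/13.1)² = 333 × 0.01142 = 3.803 μSv/h.
Shield: 1.15/0.650 = 1.769 half-value layers → attenuation 2^(−1.769) = 0.2934.
Combined: 3.803 × 0.2934 = 1.116 μSv/h.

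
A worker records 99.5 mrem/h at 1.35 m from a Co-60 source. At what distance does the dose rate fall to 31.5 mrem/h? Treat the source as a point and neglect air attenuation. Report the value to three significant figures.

By the inverse-square law, d₂ = d₁·√(I₁/I₂).
I₁/I₂ = 99.5/31.5 = 3.159, so d₂ = 1.35 × √3.159 = 2.399 m.

2.40 m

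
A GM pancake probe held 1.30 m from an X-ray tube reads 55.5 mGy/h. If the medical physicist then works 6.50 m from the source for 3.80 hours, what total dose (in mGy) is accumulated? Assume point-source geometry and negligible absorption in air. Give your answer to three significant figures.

Since intensity falls as 1/r², rate at 6.50 m:
55.5 × (1.30/6.50)² = 55.5 × 0.04000 = 2.220 mGy/h.
Dose = rate × time = 2.220 mGy/h × 3.800 h = 8.436 mGy.

8.44 mGy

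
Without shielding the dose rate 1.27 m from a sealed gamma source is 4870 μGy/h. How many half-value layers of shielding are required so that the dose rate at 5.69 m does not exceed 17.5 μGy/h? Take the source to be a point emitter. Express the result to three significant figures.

At 5.69 m, distance alone gives (1.27/5.69)² = 0.04982, so 4870 × 0.04982 = 242.6 μGy/h.
Further attenuation needed: 242.6/17.5 = 13.86.
n = log₂(13.86) = 3.793 half-value layers.

3.79 half-value layers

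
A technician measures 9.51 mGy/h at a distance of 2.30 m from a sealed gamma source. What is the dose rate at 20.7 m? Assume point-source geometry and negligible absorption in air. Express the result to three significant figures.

Applying the 1/r² law, the rate at 20.7 m is
9.51 × (2.30/20.7)² = 9.51 × 0.01235 = 0.1174 mGy/h.

0.117 mGy/h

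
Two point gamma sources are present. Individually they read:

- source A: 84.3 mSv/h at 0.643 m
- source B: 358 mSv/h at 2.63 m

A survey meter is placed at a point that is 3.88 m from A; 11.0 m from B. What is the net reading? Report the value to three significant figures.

22.8 mSv/h

Each source contributes Iᵢ·(dᵢ/rᵢ)²; contributions add.
A: 84.3 × (0.643/3.88)² = 2.315 mSv/h
B: 358 × (2.63/11.0)² = 20.46 mSv/h
Total = 2.315 + 20.46 = 22.78 mSv/h.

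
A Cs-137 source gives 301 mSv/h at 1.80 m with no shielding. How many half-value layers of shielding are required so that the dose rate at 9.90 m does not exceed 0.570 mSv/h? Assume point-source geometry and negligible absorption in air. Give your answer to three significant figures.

4.13 half-value layers

At 9.90 m, distance alone gives (1.80/9.90)² = 0.03306, so 301 × 0.03306 = 9.951 mSv/h.
Further attenuation needed: 9.951/0.570 = 17.46.
n = log₂(17.46) = 4.126 half-value layers.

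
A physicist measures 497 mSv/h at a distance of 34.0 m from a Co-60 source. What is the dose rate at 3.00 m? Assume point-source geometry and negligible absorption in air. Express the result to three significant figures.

63800 mSv/h

Applying the 1/r² law, the rate at 3.00 m is
497 × (34.0/3.00)² = 497 × 128.4 = 63810 mSv/h.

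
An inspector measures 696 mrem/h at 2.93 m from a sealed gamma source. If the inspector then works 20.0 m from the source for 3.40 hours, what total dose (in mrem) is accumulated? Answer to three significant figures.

50.8 mrem

Applying the 1/r² law, rate at 20.0 m:
(2.93/20.0)² = 0.02146, so 696 × 0.02146 = 14.94 mrem/h.
Dose = rate × time = 14.94 mrem/h × 3.400 h = 50.80 mrem.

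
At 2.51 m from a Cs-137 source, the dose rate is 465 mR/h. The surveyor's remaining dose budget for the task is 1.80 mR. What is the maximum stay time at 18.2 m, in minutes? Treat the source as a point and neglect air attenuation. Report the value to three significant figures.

Intensity scales as (d₁/d₂)², so rate at 18.2 m:
(2.51/18.2)² = 0.01902, so 465 × 0.01902 = 8.844 mR/h.
Stay time = 1.80 mR ÷ 8.844 mR/h = 0.2035 h = 12.21 min.

12.2 min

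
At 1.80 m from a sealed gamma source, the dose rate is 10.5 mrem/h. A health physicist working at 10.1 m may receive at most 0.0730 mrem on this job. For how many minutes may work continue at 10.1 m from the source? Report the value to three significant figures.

13.1 min

Applying the 1/r² law, rate at 10.1 m:
10.5 × (1.80/10.1)² = 10.5 × 0.03176 = 0.3335 mrem/h.
Stay time = 0.0730 mrem ÷ 0.3335 mrem/h = 0.2189 h = 13.13 min.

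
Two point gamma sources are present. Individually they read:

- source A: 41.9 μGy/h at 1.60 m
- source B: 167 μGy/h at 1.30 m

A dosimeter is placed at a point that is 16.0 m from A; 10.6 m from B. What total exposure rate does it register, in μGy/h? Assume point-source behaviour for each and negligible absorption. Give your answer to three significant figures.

2.93 μGy/h

Each source contributes Iᵢ·(dᵢ/rᵢ)²; contributions add.
A: 41.9 × (1.60/16.0)² = 0.4190 μGy/h
B: 167 × (1.30/10.6)² = 2.512 μGy/h
Total = 0.4190 + 2.512 = 2.931 μGy/h.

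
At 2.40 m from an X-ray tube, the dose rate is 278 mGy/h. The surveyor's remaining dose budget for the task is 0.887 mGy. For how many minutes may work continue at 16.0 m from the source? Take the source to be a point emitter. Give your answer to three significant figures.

Using I₁d₁² = I₂d₂², rate at 16.0 m:
278 × (2.40/16.0)² = 278 × 0.02250 = 6.255 mGy/h.
Stay time = 0.887 mGy ÷ 6.255 mGy/h = 0.1418 h = 8.508 min.

8.51 min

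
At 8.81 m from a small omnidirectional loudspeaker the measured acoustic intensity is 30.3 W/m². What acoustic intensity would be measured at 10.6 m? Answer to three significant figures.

Applying the 1/r² law, scaling from 8.81 m to 10.6 m:
(8.81/10.6)² = 0.6908, so 30.3 × 0.6908 = 20.93 W/m².

20.9 W/m²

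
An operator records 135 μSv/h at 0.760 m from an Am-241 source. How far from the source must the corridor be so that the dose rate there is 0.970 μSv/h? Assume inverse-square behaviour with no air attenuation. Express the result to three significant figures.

By the inverse-square law, d₂ = d₁·√(I₁/I₂).
I₁/I₂ = 135/0.970 = 139.2, so d₂ = 0.760 × √139.2 = 8.967 m.

8.97 m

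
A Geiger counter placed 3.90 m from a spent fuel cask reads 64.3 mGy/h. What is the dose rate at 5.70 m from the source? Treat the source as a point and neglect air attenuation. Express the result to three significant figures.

30.1 mGy/h

Using I₁d₁² = I₂d₂², scaling from 3.90 m to 5.70 m:
64.3 × (3.90/5.70)² = 64.3 × 0.4681 = 30.10 mGy/h.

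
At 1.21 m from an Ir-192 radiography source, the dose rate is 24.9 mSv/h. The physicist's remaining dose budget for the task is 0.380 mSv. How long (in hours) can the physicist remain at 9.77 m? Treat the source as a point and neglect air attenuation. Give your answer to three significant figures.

Intensity scales as (d₁/d₂)², so rate at 9.77 m:
(1.21/9.77)² = 0.01534, so 24.9 × 0.01534 = 0.3820 mSv/h.
Stay time = 0.380 mSv ÷ 0.3820 mSv/h = 0.9948 h.

0.995 h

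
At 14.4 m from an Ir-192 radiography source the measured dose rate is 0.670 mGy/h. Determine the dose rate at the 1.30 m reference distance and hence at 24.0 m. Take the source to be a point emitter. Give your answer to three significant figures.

82.2 mGy/h; 0.241 mGy/h

Using I₁d₁² = I₂d₂²,
At 1.30 m: (14.4/1.30)² = 122.7, so 0.670 × 122.7 = 82.21 mGy/h
At 24.0 m: (1.30/24.0)² = 0.002934, so 82.21 × 0.002934 = 0.2412 mGy/h.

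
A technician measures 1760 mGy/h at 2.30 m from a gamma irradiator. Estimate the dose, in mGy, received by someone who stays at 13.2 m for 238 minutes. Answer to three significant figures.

212 mGy

Since intensity falls as 1/r², rate at 13.2 m:
(2.30/13.2)² = 0.03036, so 1760 × 0.03036 = 53.43 mGy/h.
Dose = rate × time = 53.43 mGy/h × 3.967 h = 212.0 mGy.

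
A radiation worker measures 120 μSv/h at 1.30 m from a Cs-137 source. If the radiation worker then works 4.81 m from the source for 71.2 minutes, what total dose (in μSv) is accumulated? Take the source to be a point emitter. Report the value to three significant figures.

Intensity scales as (d₁/d₂)², so rate at 4.81 m:
120 × (1.30/4.81)² = 120 × 0.07305 = 8.766 μSv/h.
Dose = rate × time = 8.766 μSv/h × 1.187 h = 10.41 μSv.

10.4 μSv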